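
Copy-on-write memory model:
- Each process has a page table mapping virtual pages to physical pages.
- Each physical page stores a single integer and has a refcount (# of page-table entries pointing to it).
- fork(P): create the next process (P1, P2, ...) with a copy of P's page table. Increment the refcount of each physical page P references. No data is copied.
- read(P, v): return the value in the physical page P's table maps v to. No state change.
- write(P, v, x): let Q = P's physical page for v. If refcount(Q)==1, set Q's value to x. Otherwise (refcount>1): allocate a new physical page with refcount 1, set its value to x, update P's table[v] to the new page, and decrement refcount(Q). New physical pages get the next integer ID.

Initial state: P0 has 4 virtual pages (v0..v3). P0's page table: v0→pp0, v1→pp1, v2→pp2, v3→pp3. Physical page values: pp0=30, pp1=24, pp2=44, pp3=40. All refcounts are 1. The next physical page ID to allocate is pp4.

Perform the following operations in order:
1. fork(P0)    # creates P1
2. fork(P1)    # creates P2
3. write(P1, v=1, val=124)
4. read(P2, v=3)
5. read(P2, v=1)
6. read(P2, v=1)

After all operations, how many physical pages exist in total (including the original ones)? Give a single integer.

Answer: 5

Derivation:
Op 1: fork(P0) -> P1. 4 ppages; refcounts: pp0:2 pp1:2 pp2:2 pp3:2
Op 2: fork(P1) -> P2. 4 ppages; refcounts: pp0:3 pp1:3 pp2:3 pp3:3
Op 3: write(P1, v1, 124). refcount(pp1)=3>1 -> COPY to pp4. 5 ppages; refcounts: pp0:3 pp1:2 pp2:3 pp3:3 pp4:1
Op 4: read(P2, v3) -> 40. No state change.
Op 5: read(P2, v1) -> 24. No state change.
Op 6: read(P2, v1) -> 24. No state change.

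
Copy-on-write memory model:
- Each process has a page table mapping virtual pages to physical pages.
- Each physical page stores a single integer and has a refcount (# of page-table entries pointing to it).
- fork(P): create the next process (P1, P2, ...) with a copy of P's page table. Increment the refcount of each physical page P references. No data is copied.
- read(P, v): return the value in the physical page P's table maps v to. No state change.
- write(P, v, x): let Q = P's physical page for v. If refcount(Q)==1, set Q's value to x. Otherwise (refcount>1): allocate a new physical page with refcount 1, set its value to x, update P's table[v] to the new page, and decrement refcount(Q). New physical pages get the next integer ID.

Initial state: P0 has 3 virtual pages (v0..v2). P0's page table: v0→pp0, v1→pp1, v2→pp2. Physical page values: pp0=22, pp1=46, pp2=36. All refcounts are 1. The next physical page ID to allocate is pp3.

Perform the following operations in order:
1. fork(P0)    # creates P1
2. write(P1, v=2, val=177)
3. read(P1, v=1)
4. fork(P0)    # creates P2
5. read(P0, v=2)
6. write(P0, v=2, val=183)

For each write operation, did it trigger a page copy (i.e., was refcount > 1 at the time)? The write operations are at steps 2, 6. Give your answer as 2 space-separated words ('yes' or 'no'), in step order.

Op 1: fork(P0) -> P1. 3 ppages; refcounts: pp0:2 pp1:2 pp2:2
Op 2: write(P1, v2, 177). refcount(pp2)=2>1 -> COPY to pp3. 4 ppages; refcounts: pp0:2 pp1:2 pp2:1 pp3:1
Op 3: read(P1, v1) -> 46. No state change.
Op 4: fork(P0) -> P2. 4 ppages; refcounts: pp0:3 pp1:3 pp2:2 pp3:1
Op 5: read(P0, v2) -> 36. No state change.
Op 6: write(P0, v2, 183). refcount(pp2)=2>1 -> COPY to pp4. 5 ppages; refcounts: pp0:3 pp1:3 pp2:1 pp3:1 pp4:1

yes yes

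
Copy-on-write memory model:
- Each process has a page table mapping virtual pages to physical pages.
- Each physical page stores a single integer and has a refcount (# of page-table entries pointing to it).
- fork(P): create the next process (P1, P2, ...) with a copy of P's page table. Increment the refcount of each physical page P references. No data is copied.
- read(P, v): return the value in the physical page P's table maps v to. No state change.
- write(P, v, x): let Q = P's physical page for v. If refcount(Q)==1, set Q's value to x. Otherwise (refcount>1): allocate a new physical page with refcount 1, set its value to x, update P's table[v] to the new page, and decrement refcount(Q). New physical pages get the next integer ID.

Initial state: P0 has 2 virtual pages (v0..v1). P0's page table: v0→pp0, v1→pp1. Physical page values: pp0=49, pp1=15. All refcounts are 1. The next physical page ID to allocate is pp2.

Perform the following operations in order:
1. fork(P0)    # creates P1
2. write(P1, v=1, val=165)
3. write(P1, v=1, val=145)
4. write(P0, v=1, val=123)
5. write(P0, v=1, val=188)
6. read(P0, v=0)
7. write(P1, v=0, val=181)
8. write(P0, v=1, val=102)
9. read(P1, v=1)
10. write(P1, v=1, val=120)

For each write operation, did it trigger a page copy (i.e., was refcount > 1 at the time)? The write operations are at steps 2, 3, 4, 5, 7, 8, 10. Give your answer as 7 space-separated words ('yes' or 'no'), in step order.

Op 1: fork(P0) -> P1. 2 ppages; refcounts: pp0:2 pp1:2
Op 2: write(P1, v1, 165). refcount(pp1)=2>1 -> COPY to pp2. 3 ppages; refcounts: pp0:2 pp1:1 pp2:1
Op 3: write(P1, v1, 145). refcount(pp2)=1 -> write in place. 3 ppages; refcounts: pp0:2 pp1:1 pp2:1
Op 4: write(P0, v1, 123). refcount(pp1)=1 -> write in place. 3 ppages; refcounts: pp0:2 pp1:1 pp2:1
Op 5: write(P0, v1, 188). refcount(pp1)=1 -> write in place. 3 ppages; refcounts: pp0:2 pp1:1 pp2:1
Op 6: read(P0, v0) -> 49. No state change.
Op 7: write(P1, v0, 181). refcount(pp0)=2>1 -> COPY to pp3. 4 ppages; refcounts: pp0:1 pp1:1 pp2:1 pp3:1
Op 8: write(P0, v1, 102). refcount(pp1)=1 -> write in place. 4 ppages; refcounts: pp0:1 pp1:1 pp2:1 pp3:1
Op 9: read(P1, v1) -> 145. No state change.
Op 10: write(P1, v1, 120). refcount(pp2)=1 -> write in place. 4 ppages; refcounts: pp0:1 pp1:1 pp2:1 pp3:1

yes no no no yes no no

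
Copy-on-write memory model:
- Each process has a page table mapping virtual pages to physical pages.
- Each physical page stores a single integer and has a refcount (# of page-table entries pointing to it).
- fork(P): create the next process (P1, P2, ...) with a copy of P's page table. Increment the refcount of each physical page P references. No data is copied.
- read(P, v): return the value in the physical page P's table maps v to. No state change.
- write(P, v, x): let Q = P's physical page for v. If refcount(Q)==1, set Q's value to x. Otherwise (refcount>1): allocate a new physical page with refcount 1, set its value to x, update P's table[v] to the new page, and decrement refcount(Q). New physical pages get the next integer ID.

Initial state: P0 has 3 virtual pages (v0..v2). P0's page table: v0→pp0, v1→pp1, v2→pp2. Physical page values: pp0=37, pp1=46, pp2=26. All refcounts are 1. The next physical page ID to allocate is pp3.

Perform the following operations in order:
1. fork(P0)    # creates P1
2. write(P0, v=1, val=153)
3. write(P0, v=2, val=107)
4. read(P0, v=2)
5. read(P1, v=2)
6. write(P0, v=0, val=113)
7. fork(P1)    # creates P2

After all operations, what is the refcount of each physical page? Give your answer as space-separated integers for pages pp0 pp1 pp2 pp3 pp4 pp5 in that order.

Op 1: fork(P0) -> P1. 3 ppages; refcounts: pp0:2 pp1:2 pp2:2
Op 2: write(P0, v1, 153). refcount(pp1)=2>1 -> COPY to pp3. 4 ppages; refcounts: pp0:2 pp1:1 pp2:2 pp3:1
Op 3: write(P0, v2, 107). refcount(pp2)=2>1 -> COPY to pp4. 5 ppages; refcounts: pp0:2 pp1:1 pp2:1 pp3:1 pp4:1
Op 4: read(P0, v2) -> 107. No state change.
Op 5: read(P1, v2) -> 26. No state change.
Op 6: write(P0, v0, 113). refcount(pp0)=2>1 -> COPY to pp5. 6 ppages; refcounts: pp0:1 pp1:1 pp2:1 pp3:1 pp4:1 pp5:1
Op 7: fork(P1) -> P2. 6 ppages; refcounts: pp0:2 pp1:2 pp2:2 pp3:1 pp4:1 pp5:1

Answer: 2 2 2 1 1 1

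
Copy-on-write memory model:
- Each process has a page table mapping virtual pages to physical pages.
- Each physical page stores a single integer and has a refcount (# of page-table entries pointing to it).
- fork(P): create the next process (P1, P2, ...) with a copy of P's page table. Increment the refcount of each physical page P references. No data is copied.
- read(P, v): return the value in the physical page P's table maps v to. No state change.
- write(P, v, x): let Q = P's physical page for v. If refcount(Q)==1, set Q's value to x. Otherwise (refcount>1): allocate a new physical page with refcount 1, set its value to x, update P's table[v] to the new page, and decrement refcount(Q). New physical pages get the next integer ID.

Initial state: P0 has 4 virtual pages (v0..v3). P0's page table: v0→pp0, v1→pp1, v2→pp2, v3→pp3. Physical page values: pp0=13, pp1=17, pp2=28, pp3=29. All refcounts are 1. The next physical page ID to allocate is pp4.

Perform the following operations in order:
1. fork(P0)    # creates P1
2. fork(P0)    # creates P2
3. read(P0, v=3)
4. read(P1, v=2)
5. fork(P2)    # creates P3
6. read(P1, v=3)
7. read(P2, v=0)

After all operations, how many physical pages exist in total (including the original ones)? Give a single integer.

Op 1: fork(P0) -> P1. 4 ppages; refcounts: pp0:2 pp1:2 pp2:2 pp3:2
Op 2: fork(P0) -> P2. 4 ppages; refcounts: pp0:3 pp1:3 pp2:3 pp3:3
Op 3: read(P0, v3) -> 29. No state change.
Op 4: read(P1, v2) -> 28. No state change.
Op 5: fork(P2) -> P3. 4 ppages; refcounts: pp0:4 pp1:4 pp2:4 pp3:4
Op 6: read(P1, v3) -> 29. No state change.
Op 7: read(P2, v0) -> 13. No state change.

Answer: 4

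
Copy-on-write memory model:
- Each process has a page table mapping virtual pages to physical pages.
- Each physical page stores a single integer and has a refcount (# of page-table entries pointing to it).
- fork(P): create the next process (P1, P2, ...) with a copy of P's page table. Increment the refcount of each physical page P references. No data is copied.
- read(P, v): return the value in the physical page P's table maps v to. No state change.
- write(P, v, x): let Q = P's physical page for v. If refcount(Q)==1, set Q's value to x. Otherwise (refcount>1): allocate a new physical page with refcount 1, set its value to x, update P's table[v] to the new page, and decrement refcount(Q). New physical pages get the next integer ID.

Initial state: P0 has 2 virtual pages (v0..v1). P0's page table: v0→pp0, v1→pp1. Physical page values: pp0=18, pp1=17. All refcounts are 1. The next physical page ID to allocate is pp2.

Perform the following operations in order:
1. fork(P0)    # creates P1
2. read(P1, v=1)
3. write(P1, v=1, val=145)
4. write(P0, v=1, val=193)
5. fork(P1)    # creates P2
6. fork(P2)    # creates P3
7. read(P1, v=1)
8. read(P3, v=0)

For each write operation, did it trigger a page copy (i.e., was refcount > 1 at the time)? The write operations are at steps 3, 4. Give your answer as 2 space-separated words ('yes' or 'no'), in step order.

Op 1: fork(P0) -> P1. 2 ppages; refcounts: pp0:2 pp1:2
Op 2: read(P1, v1) -> 17. No state change.
Op 3: write(P1, v1, 145). refcount(pp1)=2>1 -> COPY to pp2. 3 ppages; refcounts: pp0:2 pp1:1 pp2:1
Op 4: write(P0, v1, 193). refcount(pp1)=1 -> write in place. 3 ppages; refcounts: pp0:2 pp1:1 pp2:1
Op 5: fork(P1) -> P2. 3 ppages; refcounts: pp0:3 pp1:1 pp2:2
Op 6: fork(P2) -> P3. 3 ppages; refcounts: pp0:4 pp1:1 pp2:3
Op 7: read(P1, v1) -> 145. No state change.
Op 8: read(P3, v0) -> 18. No state change.

yes no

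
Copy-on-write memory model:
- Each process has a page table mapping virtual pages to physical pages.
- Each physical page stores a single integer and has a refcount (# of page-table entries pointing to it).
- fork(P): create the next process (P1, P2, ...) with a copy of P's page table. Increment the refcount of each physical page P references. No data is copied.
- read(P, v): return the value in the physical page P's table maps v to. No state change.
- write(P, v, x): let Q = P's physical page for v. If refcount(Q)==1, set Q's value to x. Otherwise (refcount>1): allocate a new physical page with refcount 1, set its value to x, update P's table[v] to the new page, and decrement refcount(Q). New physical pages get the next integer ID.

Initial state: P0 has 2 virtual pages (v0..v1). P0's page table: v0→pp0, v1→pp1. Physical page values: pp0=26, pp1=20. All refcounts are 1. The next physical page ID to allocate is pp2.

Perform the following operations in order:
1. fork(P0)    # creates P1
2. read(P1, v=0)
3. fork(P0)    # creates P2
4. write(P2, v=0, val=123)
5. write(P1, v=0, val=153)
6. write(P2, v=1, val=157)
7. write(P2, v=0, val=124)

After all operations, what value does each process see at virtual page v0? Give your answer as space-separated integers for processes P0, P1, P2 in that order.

Op 1: fork(P0) -> P1. 2 ppages; refcounts: pp0:2 pp1:2
Op 2: read(P1, v0) -> 26. No state change.
Op 3: fork(P0) -> P2. 2 ppages; refcounts: pp0:3 pp1:3
Op 4: write(P2, v0, 123). refcount(pp0)=3>1 -> COPY to pp2. 3 ppages; refcounts: pp0:2 pp1:3 pp2:1
Op 5: write(P1, v0, 153). refcount(pp0)=2>1 -> COPY to pp3. 4 ppages; refcounts: pp0:1 pp1:3 pp2:1 pp3:1
Op 6: write(P2, v1, 157). refcount(pp1)=3>1 -> COPY to pp4. 5 ppages; refcounts: pp0:1 pp1:2 pp2:1 pp3:1 pp4:1
Op 7: write(P2, v0, 124). refcount(pp2)=1 -> write in place. 5 ppages; refcounts: pp0:1 pp1:2 pp2:1 pp3:1 pp4:1
P0: v0 -> pp0 = 26
P1: v0 -> pp3 = 153
P2: v0 -> pp2 = 124

Answer: 26 153 124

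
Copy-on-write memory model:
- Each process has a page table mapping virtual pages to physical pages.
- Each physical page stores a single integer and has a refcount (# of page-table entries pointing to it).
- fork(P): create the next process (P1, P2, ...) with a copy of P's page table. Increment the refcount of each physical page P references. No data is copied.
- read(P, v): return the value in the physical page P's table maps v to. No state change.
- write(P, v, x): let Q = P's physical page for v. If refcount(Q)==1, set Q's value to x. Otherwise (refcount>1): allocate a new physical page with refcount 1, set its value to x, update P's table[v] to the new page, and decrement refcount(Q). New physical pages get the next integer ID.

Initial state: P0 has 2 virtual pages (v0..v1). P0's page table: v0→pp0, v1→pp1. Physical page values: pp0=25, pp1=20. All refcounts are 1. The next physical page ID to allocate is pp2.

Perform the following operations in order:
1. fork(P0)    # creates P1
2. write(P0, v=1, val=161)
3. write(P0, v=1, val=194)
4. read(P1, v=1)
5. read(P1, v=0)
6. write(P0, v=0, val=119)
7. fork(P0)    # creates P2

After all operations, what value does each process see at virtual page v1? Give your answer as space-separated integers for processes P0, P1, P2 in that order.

Op 1: fork(P0) -> P1. 2 ppages; refcounts: pp0:2 pp1:2
Op 2: write(P0, v1, 161). refcount(pp1)=2>1 -> COPY to pp2. 3 ppages; refcounts: pp0:2 pp1:1 pp2:1
Op 3: write(P0, v1, 194). refcount(pp2)=1 -> write in place. 3 ppages; refcounts: pp0:2 pp1:1 pp2:1
Op 4: read(P1, v1) -> 20. No state change.
Op 5: read(P1, v0) -> 25. No state change.
Op 6: write(P0, v0, 119). refcount(pp0)=2>1 -> COPY to pp3. 4 ppages; refcounts: pp0:1 pp1:1 pp2:1 pp3:1
Op 7: fork(P0) -> P2. 4 ppages; refcounts: pp0:1 pp1:1 pp2:2 pp3:2
P0: v1 -> pp2 = 194
P1: v1 -> pp1 = 20
P2: v1 -> pp2 = 194

Answer: 194 20 194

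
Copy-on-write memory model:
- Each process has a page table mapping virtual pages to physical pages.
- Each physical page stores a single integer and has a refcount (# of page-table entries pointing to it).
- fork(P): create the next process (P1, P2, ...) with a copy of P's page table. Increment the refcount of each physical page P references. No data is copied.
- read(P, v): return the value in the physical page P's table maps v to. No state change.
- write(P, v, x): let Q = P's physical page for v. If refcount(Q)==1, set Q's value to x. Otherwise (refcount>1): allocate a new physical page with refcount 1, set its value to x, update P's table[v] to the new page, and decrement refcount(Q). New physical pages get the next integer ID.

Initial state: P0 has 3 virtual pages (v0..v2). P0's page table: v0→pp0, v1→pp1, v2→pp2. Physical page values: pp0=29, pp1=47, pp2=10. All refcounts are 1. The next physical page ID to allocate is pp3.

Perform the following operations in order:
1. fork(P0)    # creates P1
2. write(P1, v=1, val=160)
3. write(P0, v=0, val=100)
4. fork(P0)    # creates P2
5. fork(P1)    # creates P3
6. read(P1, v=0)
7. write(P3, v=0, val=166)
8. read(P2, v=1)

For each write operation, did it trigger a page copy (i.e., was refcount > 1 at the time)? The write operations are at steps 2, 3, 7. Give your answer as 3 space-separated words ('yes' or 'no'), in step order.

Op 1: fork(P0) -> P1. 3 ppages; refcounts: pp0:2 pp1:2 pp2:2
Op 2: write(P1, v1, 160). refcount(pp1)=2>1 -> COPY to pp3. 4 ppages; refcounts: pp0:2 pp1:1 pp2:2 pp3:1
Op 3: write(P0, v0, 100). refcount(pp0)=2>1 -> COPY to pp4. 5 ppages; refcounts: pp0:1 pp1:1 pp2:2 pp3:1 pp4:1
Op 4: fork(P0) -> P2. 5 ppages; refcounts: pp0:1 pp1:2 pp2:3 pp3:1 pp4:2
Op 5: fork(P1) -> P3. 5 ppages; refcounts: pp0:2 pp1:2 pp2:4 pp3:2 pp4:2
Op 6: read(P1, v0) -> 29. No state change.
Op 7: write(P3, v0, 166). refcount(pp0)=2>1 -> COPY to pp5. 6 ppages; refcounts: pp0:1 pp1:2 pp2:4 pp3:2 pp4:2 pp5:1
Op 8: read(P2, v1) -> 47. No state change.

yes yes yes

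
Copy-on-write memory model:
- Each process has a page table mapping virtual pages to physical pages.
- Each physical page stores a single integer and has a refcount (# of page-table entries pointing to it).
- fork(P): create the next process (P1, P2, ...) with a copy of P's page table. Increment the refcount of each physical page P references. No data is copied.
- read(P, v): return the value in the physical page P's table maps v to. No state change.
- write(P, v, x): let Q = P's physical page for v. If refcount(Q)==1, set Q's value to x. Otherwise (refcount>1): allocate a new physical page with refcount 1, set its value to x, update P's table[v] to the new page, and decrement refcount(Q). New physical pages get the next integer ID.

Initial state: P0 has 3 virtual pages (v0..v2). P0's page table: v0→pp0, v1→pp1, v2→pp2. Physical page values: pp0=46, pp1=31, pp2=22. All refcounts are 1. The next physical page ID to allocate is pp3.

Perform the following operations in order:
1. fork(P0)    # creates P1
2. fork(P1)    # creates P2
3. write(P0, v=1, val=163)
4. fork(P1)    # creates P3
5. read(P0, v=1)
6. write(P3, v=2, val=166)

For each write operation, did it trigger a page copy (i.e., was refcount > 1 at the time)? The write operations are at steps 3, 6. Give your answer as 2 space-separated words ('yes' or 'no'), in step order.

Op 1: fork(P0) -> P1. 3 ppages; refcounts: pp0:2 pp1:2 pp2:2
Op 2: fork(P1) -> P2. 3 ppages; refcounts: pp0:3 pp1:3 pp2:3
Op 3: write(P0, v1, 163). refcount(pp1)=3>1 -> COPY to pp3. 4 ppages; refcounts: pp0:3 pp1:2 pp2:3 pp3:1
Op 4: fork(P1) -> P3. 4 ppages; refcounts: pp0:4 pp1:3 pp2:4 pp3:1
Op 5: read(P0, v1) -> 163. No state change.
Op 6: write(P3, v2, 166). refcount(pp2)=4>1 -> COPY to pp4. 5 ppages; refcounts: pp0:4 pp1:3 pp2:3 pp3:1 pp4:1

yes yes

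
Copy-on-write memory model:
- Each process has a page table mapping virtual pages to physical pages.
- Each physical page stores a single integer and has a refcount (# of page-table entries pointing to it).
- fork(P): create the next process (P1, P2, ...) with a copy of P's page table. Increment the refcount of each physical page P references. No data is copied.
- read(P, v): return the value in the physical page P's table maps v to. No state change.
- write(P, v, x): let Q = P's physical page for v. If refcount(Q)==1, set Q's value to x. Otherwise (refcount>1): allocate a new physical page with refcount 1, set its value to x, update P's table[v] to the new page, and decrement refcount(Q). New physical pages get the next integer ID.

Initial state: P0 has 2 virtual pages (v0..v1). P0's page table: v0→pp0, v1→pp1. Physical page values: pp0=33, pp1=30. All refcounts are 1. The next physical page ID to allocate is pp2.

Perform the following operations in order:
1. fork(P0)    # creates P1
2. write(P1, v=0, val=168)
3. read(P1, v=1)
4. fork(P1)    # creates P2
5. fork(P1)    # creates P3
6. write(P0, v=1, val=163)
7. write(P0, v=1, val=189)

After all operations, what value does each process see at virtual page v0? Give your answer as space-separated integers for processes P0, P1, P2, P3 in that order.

Op 1: fork(P0) -> P1. 2 ppages; refcounts: pp0:2 pp1:2
Op 2: write(P1, v0, 168). refcount(pp0)=2>1 -> COPY to pp2. 3 ppages; refcounts: pp0:1 pp1:2 pp2:1
Op 3: read(P1, v1) -> 30. No state change.
Op 4: fork(P1) -> P2. 3 ppages; refcounts: pp0:1 pp1:3 pp2:2
Op 5: fork(P1) -> P3. 3 ppages; refcounts: pp0:1 pp1:4 pp2:3
Op 6: write(P0, v1, 163). refcount(pp1)=4>1 -> COPY to pp3. 4 ppages; refcounts: pp0:1 pp1:3 pp2:3 pp3:1
Op 7: write(P0, v1, 189). refcount(pp3)=1 -> write in place. 4 ppages; refcounts: pp0:1 pp1:3 pp2:3 pp3:1
P0: v0 -> pp0 = 33
P1: v0 -> pp2 = 168
P2: v0 -> pp2 = 168
P3: v0 -> pp2 = 168

Answer: 33 168 168 168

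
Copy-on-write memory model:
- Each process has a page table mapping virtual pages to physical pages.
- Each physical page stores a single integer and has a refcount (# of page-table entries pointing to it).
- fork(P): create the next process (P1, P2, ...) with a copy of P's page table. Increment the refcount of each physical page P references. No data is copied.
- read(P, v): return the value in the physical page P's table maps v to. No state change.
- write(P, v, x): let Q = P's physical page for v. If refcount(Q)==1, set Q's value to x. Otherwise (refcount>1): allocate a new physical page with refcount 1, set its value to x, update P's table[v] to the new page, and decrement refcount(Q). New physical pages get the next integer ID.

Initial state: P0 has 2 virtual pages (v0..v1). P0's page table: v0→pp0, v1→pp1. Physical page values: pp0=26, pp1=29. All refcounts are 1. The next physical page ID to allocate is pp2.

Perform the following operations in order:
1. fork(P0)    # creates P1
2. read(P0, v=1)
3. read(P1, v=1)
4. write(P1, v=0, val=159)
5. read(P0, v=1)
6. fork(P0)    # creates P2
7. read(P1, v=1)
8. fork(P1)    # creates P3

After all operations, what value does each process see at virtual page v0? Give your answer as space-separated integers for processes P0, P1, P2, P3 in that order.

Op 1: fork(P0) -> P1. 2 ppages; refcounts: pp0:2 pp1:2
Op 2: read(P0, v1) -> 29. No state change.
Op 3: read(P1, v1) -> 29. No state change.
Op 4: write(P1, v0, 159). refcount(pp0)=2>1 -> COPY to pp2. 3 ppages; refcounts: pp0:1 pp1:2 pp2:1
Op 5: read(P0, v1) -> 29. No state change.
Op 6: fork(P0) -> P2. 3 ppages; refcounts: pp0:2 pp1:3 pp2:1
Op 7: read(P1, v1) -> 29. No state change.
Op 8: fork(P1) -> P3. 3 ppages; refcounts: pp0:2 pp1:4 pp2:2
P0: v0 -> pp0 = 26
P1: v0 -> pp2 = 159
P2: v0 -> pp0 = 26
P3: v0 -> pp2 = 159

Answer: 26 159 26 159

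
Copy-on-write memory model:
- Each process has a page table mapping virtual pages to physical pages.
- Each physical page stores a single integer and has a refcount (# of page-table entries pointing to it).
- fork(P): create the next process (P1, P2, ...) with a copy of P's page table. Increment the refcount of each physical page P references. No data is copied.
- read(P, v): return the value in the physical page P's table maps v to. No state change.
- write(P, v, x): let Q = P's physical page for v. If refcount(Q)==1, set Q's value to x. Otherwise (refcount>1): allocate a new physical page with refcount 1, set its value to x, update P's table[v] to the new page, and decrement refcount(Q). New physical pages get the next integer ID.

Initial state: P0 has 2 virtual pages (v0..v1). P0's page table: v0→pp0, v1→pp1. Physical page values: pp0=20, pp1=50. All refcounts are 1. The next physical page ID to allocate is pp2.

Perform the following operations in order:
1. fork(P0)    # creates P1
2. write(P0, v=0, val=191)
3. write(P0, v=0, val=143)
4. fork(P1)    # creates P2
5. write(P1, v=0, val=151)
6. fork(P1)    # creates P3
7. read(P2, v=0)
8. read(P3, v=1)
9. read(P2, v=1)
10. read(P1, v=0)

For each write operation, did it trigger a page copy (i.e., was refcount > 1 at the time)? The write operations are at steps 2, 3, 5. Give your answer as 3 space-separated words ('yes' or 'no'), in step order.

Op 1: fork(P0) -> P1. 2 ppages; refcounts: pp0:2 pp1:2
Op 2: write(P0, v0, 191). refcount(pp0)=2>1 -> COPY to pp2. 3 ppages; refcounts: pp0:1 pp1:2 pp2:1
Op 3: write(P0, v0, 143). refcount(pp2)=1 -> write in place. 3 ppages; refcounts: pp0:1 pp1:2 pp2:1
Op 4: fork(P1) -> P2. 3 ppages; refcounts: pp0:2 pp1:3 pp2:1
Op 5: write(P1, v0, 151). refcount(pp0)=2>1 -> COPY to pp3. 4 ppages; refcounts: pp0:1 pp1:3 pp2:1 pp3:1
Op 6: fork(P1) -> P3. 4 ppages; refcounts: pp0:1 pp1:4 pp2:1 pp3:2
Op 7: read(P2, v0) -> 20. No state change.
Op 8: read(P3, v1) -> 50. No state change.
Op 9: read(P2, v1) -> 50. No state change.
Op 10: read(P1, v0) -> 151. No state change.

yes no yes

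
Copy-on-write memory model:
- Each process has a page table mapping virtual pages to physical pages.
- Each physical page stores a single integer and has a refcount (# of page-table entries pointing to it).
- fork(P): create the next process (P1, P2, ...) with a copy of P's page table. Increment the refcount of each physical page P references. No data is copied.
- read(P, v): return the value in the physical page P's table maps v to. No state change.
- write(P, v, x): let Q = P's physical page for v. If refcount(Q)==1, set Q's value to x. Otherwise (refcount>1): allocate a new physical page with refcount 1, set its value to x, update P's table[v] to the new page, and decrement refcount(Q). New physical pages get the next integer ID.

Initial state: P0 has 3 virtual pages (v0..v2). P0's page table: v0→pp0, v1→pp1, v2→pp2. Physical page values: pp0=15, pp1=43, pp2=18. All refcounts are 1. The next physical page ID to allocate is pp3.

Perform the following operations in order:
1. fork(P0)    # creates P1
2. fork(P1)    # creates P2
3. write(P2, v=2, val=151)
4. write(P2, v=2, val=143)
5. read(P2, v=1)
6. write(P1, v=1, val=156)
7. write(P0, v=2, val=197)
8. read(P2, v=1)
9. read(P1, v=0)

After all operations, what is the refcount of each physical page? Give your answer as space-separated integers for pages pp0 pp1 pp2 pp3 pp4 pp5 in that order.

Op 1: fork(P0) -> P1. 3 ppages; refcounts: pp0:2 pp1:2 pp2:2
Op 2: fork(P1) -> P2. 3 ppages; refcounts: pp0:3 pp1:3 pp2:3
Op 3: write(P2, v2, 151). refcount(pp2)=3>1 -> COPY to pp3. 4 ppages; refcounts: pp0:3 pp1:3 pp2:2 pp3:1
Op 4: write(P2, v2, 143). refcount(pp3)=1 -> write in place. 4 ppages; refcounts: pp0:3 pp1:3 pp2:2 pp3:1
Op 5: read(P2, v1) -> 43. No state change.
Op 6: write(P1, v1, 156). refcount(pp1)=3>1 -> COPY to pp4. 5 ppages; refcounts: pp0:3 pp1:2 pp2:2 pp3:1 pp4:1
Op 7: write(P0, v2, 197). refcount(pp2)=2>1 -> COPY to pp5. 6 ppages; refcounts: pp0:3 pp1:2 pp2:1 pp3:1 pp4:1 pp5:1
Op 8: read(P2, v1) -> 43. No state change.
Op 9: read(P1, v0) -> 15. No state change.

Answer: 3 2 1 1 1 1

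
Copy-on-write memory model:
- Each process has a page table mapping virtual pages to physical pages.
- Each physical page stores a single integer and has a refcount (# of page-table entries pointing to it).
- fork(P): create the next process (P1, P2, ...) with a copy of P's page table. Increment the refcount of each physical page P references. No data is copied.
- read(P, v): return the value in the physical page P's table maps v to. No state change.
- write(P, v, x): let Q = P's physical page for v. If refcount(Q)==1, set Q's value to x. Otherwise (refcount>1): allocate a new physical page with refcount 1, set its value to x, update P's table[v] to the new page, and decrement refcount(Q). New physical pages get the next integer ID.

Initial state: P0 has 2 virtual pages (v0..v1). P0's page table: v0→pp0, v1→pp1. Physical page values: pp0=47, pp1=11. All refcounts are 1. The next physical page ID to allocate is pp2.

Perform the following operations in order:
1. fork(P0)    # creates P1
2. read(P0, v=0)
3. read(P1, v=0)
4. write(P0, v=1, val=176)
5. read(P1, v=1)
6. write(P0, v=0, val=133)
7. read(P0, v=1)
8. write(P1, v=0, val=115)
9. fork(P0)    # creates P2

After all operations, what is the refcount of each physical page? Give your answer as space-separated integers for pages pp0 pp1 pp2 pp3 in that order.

Answer: 1 1 2 2

Derivation:
Op 1: fork(P0) -> P1. 2 ppages; refcounts: pp0:2 pp1:2
Op 2: read(P0, v0) -> 47. No state change.
Op 3: read(P1, v0) -> 47. No state change.
Op 4: write(P0, v1, 176). refcount(pp1)=2>1 -> COPY to pp2. 3 ppages; refcounts: pp0:2 pp1:1 pp2:1
Op 5: read(P1, v1) -> 11. No state change.
Op 6: write(P0, v0, 133). refcount(pp0)=2>1 -> COPY to pp3. 4 ppages; refcounts: pp0:1 pp1:1 pp2:1 pp3:1
Op 7: read(P0, v1) -> 176. No state change.
Op 8: write(P1, v0, 115). refcount(pp0)=1 -> write in place. 4 ppages; refcounts: pp0:1 pp1:1 pp2:1 pp3:1
Op 9: fork(P0) -> P2. 4 ppages; refcounts: pp0:1 pp1:1 pp2:2 pp3:2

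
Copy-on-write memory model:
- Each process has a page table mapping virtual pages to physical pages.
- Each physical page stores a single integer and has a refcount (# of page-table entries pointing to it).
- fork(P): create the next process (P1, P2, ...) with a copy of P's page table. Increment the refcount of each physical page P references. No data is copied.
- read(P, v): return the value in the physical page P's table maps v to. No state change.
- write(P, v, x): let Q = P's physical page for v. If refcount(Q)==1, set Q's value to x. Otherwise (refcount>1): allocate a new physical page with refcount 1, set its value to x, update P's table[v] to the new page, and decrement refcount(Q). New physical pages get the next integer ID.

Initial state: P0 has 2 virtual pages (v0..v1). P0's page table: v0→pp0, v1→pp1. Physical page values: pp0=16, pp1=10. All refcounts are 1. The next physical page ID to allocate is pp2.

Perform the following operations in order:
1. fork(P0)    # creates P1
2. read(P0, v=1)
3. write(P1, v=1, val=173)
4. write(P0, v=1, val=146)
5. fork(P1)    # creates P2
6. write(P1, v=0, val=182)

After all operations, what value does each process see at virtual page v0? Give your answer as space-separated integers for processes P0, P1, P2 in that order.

Answer: 16 182 16

Derivation:
Op 1: fork(P0) -> P1. 2 ppages; refcounts: pp0:2 pp1:2
Op 2: read(P0, v1) -> 10. No state change.
Op 3: write(P1, v1, 173). refcount(pp1)=2>1 -> COPY to pp2. 3 ppages; refcounts: pp0:2 pp1:1 pp2:1
Op 4: write(P0, v1, 146). refcount(pp1)=1 -> write in place. 3 ppages; refcounts: pp0:2 pp1:1 pp2:1
Op 5: fork(P1) -> P2. 3 ppages; refcounts: pp0:3 pp1:1 pp2:2
Op 6: write(P1, v0, 182). refcount(pp0)=3>1 -> COPY to pp3. 4 ppages; refcounts: pp0:2 pp1:1 pp2:2 pp3:1
P0: v0 -> pp0 = 16
P1: v0 -> pp3 = 182
P2: v0 -> pp0 = 16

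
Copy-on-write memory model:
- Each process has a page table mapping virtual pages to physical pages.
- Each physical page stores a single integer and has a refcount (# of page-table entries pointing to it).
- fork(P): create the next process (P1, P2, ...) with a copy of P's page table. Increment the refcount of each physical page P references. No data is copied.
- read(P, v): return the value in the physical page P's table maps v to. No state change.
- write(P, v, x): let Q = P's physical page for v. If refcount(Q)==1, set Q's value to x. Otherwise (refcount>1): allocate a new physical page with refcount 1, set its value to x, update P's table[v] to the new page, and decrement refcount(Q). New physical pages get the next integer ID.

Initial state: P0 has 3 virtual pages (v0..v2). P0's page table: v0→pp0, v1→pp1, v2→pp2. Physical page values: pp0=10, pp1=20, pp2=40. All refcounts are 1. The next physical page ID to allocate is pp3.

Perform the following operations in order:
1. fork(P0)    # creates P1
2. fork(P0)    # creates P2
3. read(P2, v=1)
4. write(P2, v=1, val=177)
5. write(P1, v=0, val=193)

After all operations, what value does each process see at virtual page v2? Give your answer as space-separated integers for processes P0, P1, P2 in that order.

Answer: 40 40 40

Derivation:
Op 1: fork(P0) -> P1. 3 ppages; refcounts: pp0:2 pp1:2 pp2:2
Op 2: fork(P0) -> P2. 3 ppages; refcounts: pp0:3 pp1:3 pp2:3
Op 3: read(P2, v1) -> 20. No state change.
Op 4: write(P2, v1, 177). refcount(pp1)=3>1 -> COPY to pp3. 4 ppages; refcounts: pp0:3 pp1:2 pp2:3 pp3:1
Op 5: write(P1, v0, 193). refcount(pp0)=3>1 -> COPY to pp4. 5 ppages; refcounts: pp0:2 pp1:2 pp2:3 pp3:1 pp4:1
P0: v2 -> pp2 = 40
P1: v2 -> pp2 = 40
P2: v2 -> pp2 = 40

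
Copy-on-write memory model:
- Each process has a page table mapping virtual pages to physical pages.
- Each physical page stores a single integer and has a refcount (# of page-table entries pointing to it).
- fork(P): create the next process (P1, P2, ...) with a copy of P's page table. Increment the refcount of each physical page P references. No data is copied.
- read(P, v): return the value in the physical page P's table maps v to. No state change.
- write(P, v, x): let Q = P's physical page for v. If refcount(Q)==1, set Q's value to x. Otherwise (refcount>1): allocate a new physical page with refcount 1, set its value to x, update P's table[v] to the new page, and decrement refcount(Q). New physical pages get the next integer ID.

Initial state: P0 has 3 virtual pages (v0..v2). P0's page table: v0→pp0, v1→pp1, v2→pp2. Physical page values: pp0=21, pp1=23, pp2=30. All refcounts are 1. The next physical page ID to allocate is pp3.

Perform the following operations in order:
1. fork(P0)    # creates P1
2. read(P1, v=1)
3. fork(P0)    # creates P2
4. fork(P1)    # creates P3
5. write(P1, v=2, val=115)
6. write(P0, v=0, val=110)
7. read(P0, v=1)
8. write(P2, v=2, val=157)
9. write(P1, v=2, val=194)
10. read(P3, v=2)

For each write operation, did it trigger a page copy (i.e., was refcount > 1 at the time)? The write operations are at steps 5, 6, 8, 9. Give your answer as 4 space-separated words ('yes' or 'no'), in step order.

Op 1: fork(P0) -> P1. 3 ppages; refcounts: pp0:2 pp1:2 pp2:2
Op 2: read(P1, v1) -> 23. No state change.
Op 3: fork(P0) -> P2. 3 ppages; refcounts: pp0:3 pp1:3 pp2:3
Op 4: fork(P1) -> P3. 3 ppages; refcounts: pp0:4 pp1:4 pp2:4
Op 5: write(P1, v2, 115). refcount(pp2)=4>1 -> COPY to pp3. 4 ppages; refcounts: pp0:4 pp1:4 pp2:3 pp3:1
Op 6: write(P0, v0, 110). refcount(pp0)=4>1 -> COPY to pp4. 5 ppages; refcounts: pp0:3 pp1:4 pp2:3 pp3:1 pp4:1
Op 7: read(P0, v1) -> 23. No state change.
Op 8: write(P2, v2, 157). refcount(pp2)=3>1 -> COPY to pp5. 6 ppages; refcounts: pp0:3 pp1:4 pp2:2 pp3:1 pp4:1 pp5:1
Op 9: write(P1, v2, 194). refcount(pp3)=1 -> write in place. 6 ppages; refcounts: pp0:3 pp1:4 pp2:2 pp3:1 pp4:1 pp5:1
Op 10: read(P3, v2) -> 30. No state change.

yes yes yes no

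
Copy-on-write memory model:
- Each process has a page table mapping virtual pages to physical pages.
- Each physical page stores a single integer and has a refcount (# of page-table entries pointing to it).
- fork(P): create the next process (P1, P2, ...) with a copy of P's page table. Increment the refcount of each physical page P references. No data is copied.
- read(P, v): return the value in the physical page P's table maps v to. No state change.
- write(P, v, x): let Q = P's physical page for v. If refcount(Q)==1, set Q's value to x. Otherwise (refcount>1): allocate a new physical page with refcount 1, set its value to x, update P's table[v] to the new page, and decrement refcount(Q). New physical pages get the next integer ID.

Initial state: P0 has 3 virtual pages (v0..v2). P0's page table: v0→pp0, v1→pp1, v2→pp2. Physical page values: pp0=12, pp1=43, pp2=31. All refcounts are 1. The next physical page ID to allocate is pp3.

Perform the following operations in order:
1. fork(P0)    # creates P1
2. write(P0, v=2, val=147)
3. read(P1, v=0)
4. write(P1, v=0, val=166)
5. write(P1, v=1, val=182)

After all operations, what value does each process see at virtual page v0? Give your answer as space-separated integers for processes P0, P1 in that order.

Answer: 12 166

Derivation:
Op 1: fork(P0) -> P1. 3 ppages; refcounts: pp0:2 pp1:2 pp2:2
Op 2: write(P0, v2, 147). refcount(pp2)=2>1 -> COPY to pp3. 4 ppages; refcounts: pp0:2 pp1:2 pp2:1 pp3:1
Op 3: read(P1, v0) -> 12. No state change.
Op 4: write(P1, v0, 166). refcount(pp0)=2>1 -> COPY to pp4. 5 ppages; refcounts: pp0:1 pp1:2 pp2:1 pp3:1 pp4:1
Op 5: write(P1, v1, 182). refcount(pp1)=2>1 -> COPY to pp5. 6 ppages; refcounts: pp0:1 pp1:1 pp2:1 pp3:1 pp4:1 pp5:1
P0: v0 -> pp0 = 12
P1: v0 -> pp4 = 166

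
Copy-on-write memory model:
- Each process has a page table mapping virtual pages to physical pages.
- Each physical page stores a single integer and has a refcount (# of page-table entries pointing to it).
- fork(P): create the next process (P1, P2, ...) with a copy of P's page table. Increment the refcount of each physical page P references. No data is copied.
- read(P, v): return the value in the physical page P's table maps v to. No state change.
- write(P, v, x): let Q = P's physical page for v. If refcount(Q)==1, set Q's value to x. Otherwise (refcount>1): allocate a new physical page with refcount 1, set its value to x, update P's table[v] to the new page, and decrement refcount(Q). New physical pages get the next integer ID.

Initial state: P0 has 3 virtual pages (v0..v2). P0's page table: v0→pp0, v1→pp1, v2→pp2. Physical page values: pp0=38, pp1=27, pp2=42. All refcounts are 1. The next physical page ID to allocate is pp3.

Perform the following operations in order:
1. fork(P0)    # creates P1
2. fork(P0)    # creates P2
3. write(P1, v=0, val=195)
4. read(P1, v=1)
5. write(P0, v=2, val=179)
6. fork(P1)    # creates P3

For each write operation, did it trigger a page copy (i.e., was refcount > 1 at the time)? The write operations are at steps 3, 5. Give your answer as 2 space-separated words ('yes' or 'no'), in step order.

Op 1: fork(P0) -> P1. 3 ppages; refcounts: pp0:2 pp1:2 pp2:2
Op 2: fork(P0) -> P2. 3 ppages; refcounts: pp0:3 pp1:3 pp2:3
Op 3: write(P1, v0, 195). refcount(pp0)=3>1 -> COPY to pp3. 4 ppages; refcounts: pp0:2 pp1:3 pp2:3 pp3:1
Op 4: read(P1, v1) -> 27. No state change.
Op 5: write(P0, v2, 179). refcount(pp2)=3>1 -> COPY to pp4. 5 ppages; refcounts: pp0:2 pp1:3 pp2:2 pp3:1 pp4:1
Op 6: fork(P1) -> P3. 5 ppages; refcounts: pp0:2 pp1:4 pp2:3 pp3:2 pp4:1

yes yes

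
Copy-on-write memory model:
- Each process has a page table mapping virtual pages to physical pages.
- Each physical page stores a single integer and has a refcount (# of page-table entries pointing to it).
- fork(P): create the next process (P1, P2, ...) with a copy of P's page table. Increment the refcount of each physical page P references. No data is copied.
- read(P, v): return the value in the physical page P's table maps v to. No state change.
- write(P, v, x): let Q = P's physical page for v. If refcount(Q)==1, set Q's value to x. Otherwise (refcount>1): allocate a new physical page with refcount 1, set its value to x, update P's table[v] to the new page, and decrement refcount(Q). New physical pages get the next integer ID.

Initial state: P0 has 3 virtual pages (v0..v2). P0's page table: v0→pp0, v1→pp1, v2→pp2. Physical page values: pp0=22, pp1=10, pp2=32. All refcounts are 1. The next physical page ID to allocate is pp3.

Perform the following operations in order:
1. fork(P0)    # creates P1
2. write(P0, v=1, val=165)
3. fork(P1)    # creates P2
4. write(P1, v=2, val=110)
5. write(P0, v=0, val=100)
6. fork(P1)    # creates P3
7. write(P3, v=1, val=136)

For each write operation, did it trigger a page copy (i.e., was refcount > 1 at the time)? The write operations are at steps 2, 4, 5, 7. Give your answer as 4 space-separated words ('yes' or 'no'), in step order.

Op 1: fork(P0) -> P1. 3 ppages; refcounts: pp0:2 pp1:2 pp2:2
Op 2: write(P0, v1, 165). refcount(pp1)=2>1 -> COPY to pp3. 4 ppages; refcounts: pp0:2 pp1:1 pp2:2 pp3:1
Op 3: fork(P1) -> P2. 4 ppages; refcounts: pp0:3 pp1:2 pp2:3 pp3:1
Op 4: write(P1, v2, 110). refcount(pp2)=3>1 -> COPY to pp4. 5 ppages; refcounts: pp0:3 pp1:2 pp2:2 pp3:1 pp4:1
Op 5: write(P0, v0, 100). refcount(pp0)=3>1 -> COPY to pp5. 6 ppages; refcounts: pp0:2 pp1:2 pp2:2 pp3:1 pp4:1 pp5:1
Op 6: fork(P1) -> P3. 6 ppages; refcounts: pp0:3 pp1:3 pp2:2 pp3:1 pp4:2 pp5:1
Op 7: write(P3, v1, 136). refcount(pp1)=3>1 -> COPY to pp6. 7 ppages; refcounts: pp0:3 pp1:2 pp2:2 pp3:1 pp4:2 pp5:1 pp6:1

yes yes yes yes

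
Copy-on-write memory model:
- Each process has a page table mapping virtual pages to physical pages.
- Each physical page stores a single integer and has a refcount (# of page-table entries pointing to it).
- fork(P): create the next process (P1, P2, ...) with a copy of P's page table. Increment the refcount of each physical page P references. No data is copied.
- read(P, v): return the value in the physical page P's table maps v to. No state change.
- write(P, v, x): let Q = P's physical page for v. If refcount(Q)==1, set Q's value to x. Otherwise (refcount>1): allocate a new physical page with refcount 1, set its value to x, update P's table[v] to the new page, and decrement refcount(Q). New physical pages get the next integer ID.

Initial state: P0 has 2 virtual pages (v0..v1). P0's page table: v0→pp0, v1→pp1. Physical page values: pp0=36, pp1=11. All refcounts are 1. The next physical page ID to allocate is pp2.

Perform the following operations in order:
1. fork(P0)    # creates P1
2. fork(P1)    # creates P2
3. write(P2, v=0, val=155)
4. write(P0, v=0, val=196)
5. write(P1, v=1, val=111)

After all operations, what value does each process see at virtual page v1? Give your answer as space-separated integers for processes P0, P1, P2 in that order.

Op 1: fork(P0) -> P1. 2 ppages; refcounts: pp0:2 pp1:2
Op 2: fork(P1) -> P2. 2 ppages; refcounts: pp0:3 pp1:3
Op 3: write(P2, v0, 155). refcount(pp0)=3>1 -> COPY to pp2. 3 ppages; refcounts: pp0:2 pp1:3 pp2:1
Op 4: write(P0, v0, 196). refcount(pp0)=2>1 -> COPY to pp3. 4 ppages; refcounts: pp0:1 pp1:3 pp2:1 pp3:1
Op 5: write(P1, v1, 111). refcount(pp1)=3>1 -> COPY to pp4. 5 ppages; refcounts: pp0:1 pp1:2 pp2:1 pp3:1 pp4:1
P0: v1 -> pp1 = 11
P1: v1 -> pp4 = 111
P2: v1 -> pp1 = 11

Answer: 11 111 11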